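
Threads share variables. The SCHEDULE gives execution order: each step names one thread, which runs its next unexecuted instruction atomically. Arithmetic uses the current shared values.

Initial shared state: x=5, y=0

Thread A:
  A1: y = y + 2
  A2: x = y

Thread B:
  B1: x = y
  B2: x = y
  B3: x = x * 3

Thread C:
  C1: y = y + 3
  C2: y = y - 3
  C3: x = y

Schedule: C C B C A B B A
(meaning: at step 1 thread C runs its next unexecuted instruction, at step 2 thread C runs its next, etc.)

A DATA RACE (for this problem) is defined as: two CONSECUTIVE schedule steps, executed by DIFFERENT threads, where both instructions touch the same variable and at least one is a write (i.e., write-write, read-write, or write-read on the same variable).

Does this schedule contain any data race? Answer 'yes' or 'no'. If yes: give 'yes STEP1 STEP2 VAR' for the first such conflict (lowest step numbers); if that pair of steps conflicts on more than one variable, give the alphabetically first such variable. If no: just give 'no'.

Steps 1,2: same thread (C). No race.
Steps 2,3: C(y = y - 3) vs B(x = y). RACE on y (W-R).
Steps 3,4: B(x = y) vs C(x = y). RACE on x (W-W).
Steps 4,5: C(x = y) vs A(y = y + 2). RACE on y (R-W).
Steps 5,6: A(y = y + 2) vs B(x = y). RACE on y (W-R).
Steps 6,7: same thread (B). No race.
Steps 7,8: B(x = x * 3) vs A(x = y). RACE on x (W-W).
First conflict at steps 2,3.

Answer: yes 2 3 y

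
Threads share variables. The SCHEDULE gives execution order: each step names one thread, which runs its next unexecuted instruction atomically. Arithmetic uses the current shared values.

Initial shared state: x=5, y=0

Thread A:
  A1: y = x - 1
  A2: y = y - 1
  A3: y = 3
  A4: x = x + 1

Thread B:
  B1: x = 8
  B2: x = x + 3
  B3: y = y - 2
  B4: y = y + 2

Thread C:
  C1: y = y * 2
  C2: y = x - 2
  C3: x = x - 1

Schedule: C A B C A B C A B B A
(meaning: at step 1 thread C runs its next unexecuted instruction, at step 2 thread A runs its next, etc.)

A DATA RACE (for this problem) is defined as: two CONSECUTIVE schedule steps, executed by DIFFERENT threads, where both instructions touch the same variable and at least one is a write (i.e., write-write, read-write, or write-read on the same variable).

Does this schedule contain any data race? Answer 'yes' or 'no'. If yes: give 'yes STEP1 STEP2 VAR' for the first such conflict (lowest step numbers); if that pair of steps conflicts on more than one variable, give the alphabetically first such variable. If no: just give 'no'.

Steps 1,2: C(y = y * 2) vs A(y = x - 1). RACE on y (W-W).
Steps 2,3: A(y = x - 1) vs B(x = 8). RACE on x (R-W).
Steps 3,4: B(x = 8) vs C(y = x - 2). RACE on x (W-R).
Steps 4,5: C(y = x - 2) vs A(y = y - 1). RACE on y (W-W).
Steps 5,6: A(r=y,w=y) vs B(r=x,w=x). No conflict.
Steps 6,7: B(x = x + 3) vs C(x = x - 1). RACE on x (W-W).
Steps 7,8: C(r=x,w=x) vs A(r=-,w=y). No conflict.
Steps 8,9: A(y = 3) vs B(y = y - 2). RACE on y (W-W).
Steps 9,10: same thread (B). No race.
Steps 10,11: B(r=y,w=y) vs A(r=x,w=x). No conflict.
First conflict at steps 1,2.

Answer: yes 1 2 y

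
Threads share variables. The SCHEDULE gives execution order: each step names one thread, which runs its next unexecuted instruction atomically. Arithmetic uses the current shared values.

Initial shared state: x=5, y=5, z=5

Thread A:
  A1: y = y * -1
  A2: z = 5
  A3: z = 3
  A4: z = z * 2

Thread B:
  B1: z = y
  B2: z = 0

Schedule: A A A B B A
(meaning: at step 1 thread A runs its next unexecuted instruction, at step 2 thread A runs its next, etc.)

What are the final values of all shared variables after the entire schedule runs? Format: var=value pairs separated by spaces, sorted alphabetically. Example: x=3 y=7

Step 1: thread A executes A1 (y = y * -1). Shared: x=5 y=-5 z=5. PCs: A@1 B@0
Step 2: thread A executes A2 (z = 5). Shared: x=5 y=-5 z=5. PCs: A@2 B@0
Step 3: thread A executes A3 (z = 3). Shared: x=5 y=-5 z=3. PCs: A@3 B@0
Step 4: thread B executes B1 (z = y). Shared: x=5 y=-5 z=-5. PCs: A@3 B@1
Step 5: thread B executes B2 (z = 0). Shared: x=5 y=-5 z=0. PCs: A@3 B@2
Step 6: thread A executes A4 (z = z * 2). Shared: x=5 y=-5 z=0. PCs: A@4 B@2

Answer: x=5 y=-5 z=0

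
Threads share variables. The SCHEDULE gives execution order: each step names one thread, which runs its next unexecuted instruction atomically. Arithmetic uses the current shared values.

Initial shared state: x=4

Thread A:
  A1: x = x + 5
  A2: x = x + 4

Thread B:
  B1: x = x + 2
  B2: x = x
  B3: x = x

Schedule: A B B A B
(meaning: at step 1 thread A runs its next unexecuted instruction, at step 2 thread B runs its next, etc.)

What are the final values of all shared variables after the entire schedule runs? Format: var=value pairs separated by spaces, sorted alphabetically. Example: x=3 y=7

Answer: x=15

Derivation:
Step 1: thread A executes A1 (x = x + 5). Shared: x=9. PCs: A@1 B@0
Step 2: thread B executes B1 (x = x + 2). Shared: x=11. PCs: A@1 B@1
Step 3: thread B executes B2 (x = x). Shared: x=11. PCs: A@1 B@2
Step 4: thread A executes A2 (x = x + 4). Shared: x=15. PCs: A@2 B@2
Step 5: thread B executes B3 (x = x). Shared: x=15. PCs: A@2 B@3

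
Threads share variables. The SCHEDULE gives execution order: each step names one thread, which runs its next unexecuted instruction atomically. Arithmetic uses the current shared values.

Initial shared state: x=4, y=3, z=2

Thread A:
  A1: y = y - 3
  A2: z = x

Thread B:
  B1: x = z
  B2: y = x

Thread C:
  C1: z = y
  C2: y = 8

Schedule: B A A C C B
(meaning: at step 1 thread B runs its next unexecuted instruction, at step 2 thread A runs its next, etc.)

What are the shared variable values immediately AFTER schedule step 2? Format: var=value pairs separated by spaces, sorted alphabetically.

Answer: x=2 y=0 z=2

Derivation:
Step 1: thread B executes B1 (x = z). Shared: x=2 y=3 z=2. PCs: A@0 B@1 C@0
Step 2: thread A executes A1 (y = y - 3). Shared: x=2 y=0 z=2. PCs: A@1 B@1 C@0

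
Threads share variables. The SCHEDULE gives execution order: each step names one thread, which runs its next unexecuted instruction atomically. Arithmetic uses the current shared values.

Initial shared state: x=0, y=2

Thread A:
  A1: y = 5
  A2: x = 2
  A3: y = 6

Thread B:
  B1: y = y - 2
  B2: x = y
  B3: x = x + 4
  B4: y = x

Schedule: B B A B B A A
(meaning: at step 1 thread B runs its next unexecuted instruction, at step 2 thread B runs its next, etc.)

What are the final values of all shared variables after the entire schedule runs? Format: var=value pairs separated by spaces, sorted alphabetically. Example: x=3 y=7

Answer: x=2 y=6

Derivation:
Step 1: thread B executes B1 (y = y - 2). Shared: x=0 y=0. PCs: A@0 B@1
Step 2: thread B executes B2 (x = y). Shared: x=0 y=0. PCs: A@0 B@2
Step 3: thread A executes A1 (y = 5). Shared: x=0 y=5. PCs: A@1 B@2
Step 4: thread B executes B3 (x = x + 4). Shared: x=4 y=5. PCs: A@1 B@3
Step 5: thread B executes B4 (y = x). Shared: x=4 y=4. PCs: A@1 B@4
Step 6: thread A executes A2 (x = 2). Shared: x=2 y=4. PCs: A@2 B@4
Step 7: thread A executes A3 (y = 6). Shared: x=2 y=6. PCs: A@3 B@4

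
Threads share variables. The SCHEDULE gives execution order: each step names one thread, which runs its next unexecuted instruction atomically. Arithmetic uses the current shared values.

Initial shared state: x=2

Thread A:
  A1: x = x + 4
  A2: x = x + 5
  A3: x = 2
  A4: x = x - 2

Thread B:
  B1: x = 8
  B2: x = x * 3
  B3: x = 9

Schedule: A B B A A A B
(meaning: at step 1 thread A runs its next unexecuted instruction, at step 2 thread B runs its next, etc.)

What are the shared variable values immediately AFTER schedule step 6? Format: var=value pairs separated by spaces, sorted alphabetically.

Step 1: thread A executes A1 (x = x + 4). Shared: x=6. PCs: A@1 B@0
Step 2: thread B executes B1 (x = 8). Shared: x=8. PCs: A@1 B@1
Step 3: thread B executes B2 (x = x * 3). Shared: x=24. PCs: A@1 B@2
Step 4: thread A executes A2 (x = x + 5). Shared: x=29. PCs: A@2 B@2
Step 5: thread A executes A3 (x = 2). Shared: x=2. PCs: A@3 B@2
Step 6: thread A executes A4 (x = x - 2). Shared: x=0. PCs: A@4 B@2

Answer: x=0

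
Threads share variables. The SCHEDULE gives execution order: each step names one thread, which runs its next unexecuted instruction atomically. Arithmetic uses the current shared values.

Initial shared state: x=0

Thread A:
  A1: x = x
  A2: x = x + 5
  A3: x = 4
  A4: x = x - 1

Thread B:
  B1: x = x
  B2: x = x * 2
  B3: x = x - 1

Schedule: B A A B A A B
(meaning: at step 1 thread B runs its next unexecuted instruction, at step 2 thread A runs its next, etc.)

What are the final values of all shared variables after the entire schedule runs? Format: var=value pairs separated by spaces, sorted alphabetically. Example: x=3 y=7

Answer: x=2

Derivation:
Step 1: thread B executes B1 (x = x). Shared: x=0. PCs: A@0 B@1
Step 2: thread A executes A1 (x = x). Shared: x=0. PCs: A@1 B@1
Step 3: thread A executes A2 (x = x + 5). Shared: x=5. PCs: A@2 B@1
Step 4: thread B executes B2 (x = x * 2). Shared: x=10. PCs: A@2 B@2
Step 5: thread A executes A3 (x = 4). Shared: x=4. PCs: A@3 B@2
Step 6: thread A executes A4 (x = x - 1). Shared: x=3. PCs: A@4 B@2
Step 7: thread B executes B3 (x = x - 1). Shared: x=2. PCs: A@4 B@3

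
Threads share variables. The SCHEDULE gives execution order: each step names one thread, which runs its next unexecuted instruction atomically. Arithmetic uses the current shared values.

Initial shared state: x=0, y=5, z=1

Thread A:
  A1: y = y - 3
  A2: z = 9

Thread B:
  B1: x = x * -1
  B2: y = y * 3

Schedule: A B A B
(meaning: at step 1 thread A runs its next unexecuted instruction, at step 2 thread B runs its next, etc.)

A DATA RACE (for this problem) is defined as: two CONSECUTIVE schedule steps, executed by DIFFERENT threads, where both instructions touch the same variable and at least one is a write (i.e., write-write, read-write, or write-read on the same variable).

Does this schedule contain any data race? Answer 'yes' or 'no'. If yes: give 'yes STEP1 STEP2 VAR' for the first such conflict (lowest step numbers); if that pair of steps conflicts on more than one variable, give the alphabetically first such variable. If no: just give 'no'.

Answer: no

Derivation:
Steps 1,2: A(r=y,w=y) vs B(r=x,w=x). No conflict.
Steps 2,3: B(r=x,w=x) vs A(r=-,w=z). No conflict.
Steps 3,4: A(r=-,w=z) vs B(r=y,w=y). No conflict.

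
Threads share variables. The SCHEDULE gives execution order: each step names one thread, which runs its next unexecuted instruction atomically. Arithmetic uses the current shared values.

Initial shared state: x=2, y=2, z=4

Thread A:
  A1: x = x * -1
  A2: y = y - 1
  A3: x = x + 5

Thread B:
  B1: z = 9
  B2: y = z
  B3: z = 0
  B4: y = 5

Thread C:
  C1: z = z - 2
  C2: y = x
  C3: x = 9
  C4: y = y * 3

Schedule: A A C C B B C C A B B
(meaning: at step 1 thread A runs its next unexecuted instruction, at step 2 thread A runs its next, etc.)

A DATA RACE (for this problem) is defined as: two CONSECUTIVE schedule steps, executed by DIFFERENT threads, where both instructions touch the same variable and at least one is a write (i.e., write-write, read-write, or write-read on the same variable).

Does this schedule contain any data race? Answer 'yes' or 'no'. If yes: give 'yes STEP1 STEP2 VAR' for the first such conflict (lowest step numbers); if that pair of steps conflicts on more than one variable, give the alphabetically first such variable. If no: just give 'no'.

Steps 1,2: same thread (A). No race.
Steps 2,3: A(r=y,w=y) vs C(r=z,w=z). No conflict.
Steps 3,4: same thread (C). No race.
Steps 4,5: C(r=x,w=y) vs B(r=-,w=z). No conflict.
Steps 5,6: same thread (B). No race.
Steps 6,7: B(r=z,w=y) vs C(r=-,w=x). No conflict.
Steps 7,8: same thread (C). No race.
Steps 8,9: C(r=y,w=y) vs A(r=x,w=x). No conflict.
Steps 9,10: A(r=x,w=x) vs B(r=-,w=z). No conflict.
Steps 10,11: same thread (B). No race.

Answer: no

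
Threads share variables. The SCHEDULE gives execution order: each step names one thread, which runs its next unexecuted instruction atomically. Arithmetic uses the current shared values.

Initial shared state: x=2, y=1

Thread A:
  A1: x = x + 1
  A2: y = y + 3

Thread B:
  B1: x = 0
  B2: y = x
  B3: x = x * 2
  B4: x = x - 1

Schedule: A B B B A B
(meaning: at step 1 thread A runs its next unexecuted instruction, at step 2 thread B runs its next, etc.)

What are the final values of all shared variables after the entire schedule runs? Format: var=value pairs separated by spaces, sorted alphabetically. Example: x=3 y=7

Answer: x=-1 y=3

Derivation:
Step 1: thread A executes A1 (x = x + 1). Shared: x=3 y=1. PCs: A@1 B@0
Step 2: thread B executes B1 (x = 0). Shared: x=0 y=1. PCs: A@1 B@1
Step 3: thread B executes B2 (y = x). Shared: x=0 y=0. PCs: A@1 B@2
Step 4: thread B executes B3 (x = x * 2). Shared: x=0 y=0. PCs: A@1 B@3
Step 5: thread A executes A2 (y = y + 3). Shared: x=0 y=3. PCs: A@2 B@3
Step 6: thread B executes B4 (x = x - 1). Shared: x=-1 y=3. PCs: A@2 B@4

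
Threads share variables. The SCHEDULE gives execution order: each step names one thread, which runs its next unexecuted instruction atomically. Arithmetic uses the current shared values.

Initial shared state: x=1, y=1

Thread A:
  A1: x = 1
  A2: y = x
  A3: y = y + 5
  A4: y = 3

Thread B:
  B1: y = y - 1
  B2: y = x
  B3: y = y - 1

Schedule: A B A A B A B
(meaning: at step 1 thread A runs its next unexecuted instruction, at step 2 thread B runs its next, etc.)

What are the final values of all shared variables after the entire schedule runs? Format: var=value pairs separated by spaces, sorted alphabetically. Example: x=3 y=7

Answer: x=1 y=2

Derivation:
Step 1: thread A executes A1 (x = 1). Shared: x=1 y=1. PCs: A@1 B@0
Step 2: thread B executes B1 (y = y - 1). Shared: x=1 y=0. PCs: A@1 B@1
Step 3: thread A executes A2 (y = x). Shared: x=1 y=1. PCs: A@2 B@1
Step 4: thread A executes A3 (y = y + 5). Shared: x=1 y=6. PCs: A@3 B@1
Step 5: thread B executes B2 (y = x). Shared: x=1 y=1. PCs: A@3 B@2
Step 6: thread A executes A4 (y = 3). Shared: x=1 y=3. PCs: A@4 B@2
Step 7: thread B executes B3 (y = y - 1). Shared: x=1 y=2. PCs: A@4 B@3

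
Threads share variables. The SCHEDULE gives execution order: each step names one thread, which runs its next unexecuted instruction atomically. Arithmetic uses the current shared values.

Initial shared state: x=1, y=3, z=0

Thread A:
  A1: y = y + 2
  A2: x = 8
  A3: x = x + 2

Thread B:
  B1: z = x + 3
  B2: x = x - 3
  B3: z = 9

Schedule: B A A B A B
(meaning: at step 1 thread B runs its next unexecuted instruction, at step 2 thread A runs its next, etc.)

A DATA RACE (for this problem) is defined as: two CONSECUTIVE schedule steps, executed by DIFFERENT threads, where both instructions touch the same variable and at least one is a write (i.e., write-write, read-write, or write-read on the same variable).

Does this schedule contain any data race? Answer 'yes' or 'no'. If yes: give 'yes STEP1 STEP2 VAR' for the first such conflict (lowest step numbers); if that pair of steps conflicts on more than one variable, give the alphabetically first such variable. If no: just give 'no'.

Steps 1,2: B(r=x,w=z) vs A(r=y,w=y). No conflict.
Steps 2,3: same thread (A). No race.
Steps 3,4: A(x = 8) vs B(x = x - 3). RACE on x (W-W).
Steps 4,5: B(x = x - 3) vs A(x = x + 2). RACE on x (W-W).
Steps 5,6: A(r=x,w=x) vs B(r=-,w=z). No conflict.
First conflict at steps 3,4.

Answer: yes 3 4 x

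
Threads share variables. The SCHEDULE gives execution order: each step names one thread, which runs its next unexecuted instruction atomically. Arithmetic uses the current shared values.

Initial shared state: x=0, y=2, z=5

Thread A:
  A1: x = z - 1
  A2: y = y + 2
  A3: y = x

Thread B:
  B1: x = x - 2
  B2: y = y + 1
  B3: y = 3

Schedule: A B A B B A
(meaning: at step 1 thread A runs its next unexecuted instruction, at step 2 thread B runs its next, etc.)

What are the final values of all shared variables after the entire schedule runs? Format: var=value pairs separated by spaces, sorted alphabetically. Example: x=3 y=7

Answer: x=2 y=2 z=5

Derivation:
Step 1: thread A executes A1 (x = z - 1). Shared: x=4 y=2 z=5. PCs: A@1 B@0
Step 2: thread B executes B1 (x = x - 2). Shared: x=2 y=2 z=5. PCs: A@1 B@1
Step 3: thread A executes A2 (y = y + 2). Shared: x=2 y=4 z=5. PCs: A@2 B@1
Step 4: thread B executes B2 (y = y + 1). Shared: x=2 y=5 z=5. PCs: A@2 B@2
Step 5: thread B executes B3 (y = 3). Shared: x=2 y=3 z=5. PCs: A@2 B@3
Step 6: thread A executes A3 (y = x). Shared: x=2 y=2 z=5. PCs: A@3 B@3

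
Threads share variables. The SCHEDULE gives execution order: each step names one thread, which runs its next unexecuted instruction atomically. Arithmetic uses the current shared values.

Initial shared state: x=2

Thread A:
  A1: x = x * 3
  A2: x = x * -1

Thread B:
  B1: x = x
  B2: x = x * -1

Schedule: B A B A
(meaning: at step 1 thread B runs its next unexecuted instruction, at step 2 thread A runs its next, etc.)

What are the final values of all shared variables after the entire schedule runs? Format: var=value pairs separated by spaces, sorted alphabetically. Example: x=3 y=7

Answer: x=6

Derivation:
Step 1: thread B executes B1 (x = x). Shared: x=2. PCs: A@0 B@1
Step 2: thread A executes A1 (x = x * 3). Shared: x=6. PCs: A@1 B@1
Step 3: thread B executes B2 (x = x * -1). Shared: x=-6. PCs: A@1 B@2
Step 4: thread A executes A2 (x = x * -1). Shared: x=6. PCs: A@2 B@2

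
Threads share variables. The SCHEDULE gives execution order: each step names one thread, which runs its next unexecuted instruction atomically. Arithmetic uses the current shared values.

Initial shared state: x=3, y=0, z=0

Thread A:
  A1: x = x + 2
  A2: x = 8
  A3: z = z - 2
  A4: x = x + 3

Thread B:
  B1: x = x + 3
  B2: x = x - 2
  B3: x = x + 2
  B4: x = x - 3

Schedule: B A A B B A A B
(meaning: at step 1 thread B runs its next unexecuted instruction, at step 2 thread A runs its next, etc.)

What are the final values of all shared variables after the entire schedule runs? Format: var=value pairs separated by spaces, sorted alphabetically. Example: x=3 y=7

Step 1: thread B executes B1 (x = x + 3). Shared: x=6 y=0 z=0. PCs: A@0 B@1
Step 2: thread A executes A1 (x = x + 2). Shared: x=8 y=0 z=0. PCs: A@1 B@1
Step 3: thread A executes A2 (x = 8). Shared: x=8 y=0 z=0. PCs: A@2 B@1
Step 4: thread B executes B2 (x = x - 2). Shared: x=6 y=0 z=0. PCs: A@2 B@2
Step 5: thread B executes B3 (x = x + 2). Shared: x=8 y=0 z=0. PCs: A@2 B@3
Step 6: thread A executes A3 (z = z - 2). Shared: x=8 y=0 z=-2. PCs: A@3 B@3
Step 7: thread A executes A4 (x = x + 3). Shared: x=11 y=0 z=-2. PCs: A@4 B@3
Step 8: thread B executes B4 (x = x - 3). Shared: x=8 y=0 z=-2. PCs: A@4 B@4

Answer: x=8 y=0 z=-2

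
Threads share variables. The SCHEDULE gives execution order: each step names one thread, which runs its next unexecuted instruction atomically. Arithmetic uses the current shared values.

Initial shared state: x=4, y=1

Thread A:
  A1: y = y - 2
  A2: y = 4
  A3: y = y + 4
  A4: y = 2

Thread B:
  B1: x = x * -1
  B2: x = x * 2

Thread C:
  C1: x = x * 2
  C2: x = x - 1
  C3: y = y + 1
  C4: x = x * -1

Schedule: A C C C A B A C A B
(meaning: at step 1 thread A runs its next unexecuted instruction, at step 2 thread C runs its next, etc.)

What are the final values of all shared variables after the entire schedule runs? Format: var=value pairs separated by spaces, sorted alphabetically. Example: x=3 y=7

Step 1: thread A executes A1 (y = y - 2). Shared: x=4 y=-1. PCs: A@1 B@0 C@0
Step 2: thread C executes C1 (x = x * 2). Shared: x=8 y=-1. PCs: A@1 B@0 C@1
Step 3: thread C executes C2 (x = x - 1). Shared: x=7 y=-1. PCs: A@1 B@0 C@2
Step 4: thread C executes C3 (y = y + 1). Shared: x=7 y=0. PCs: A@1 B@0 C@3
Step 5: thread A executes A2 (y = 4). Shared: x=7 y=4. PCs: A@2 B@0 C@3
Step 6: thread B executes B1 (x = x * -1). Shared: x=-7 y=4. PCs: A@2 B@1 C@3
Step 7: thread A executes A3 (y = y + 4). Shared: x=-7 y=8. PCs: A@3 B@1 C@3
Step 8: thread C executes C4 (x = x * -1). Shared: x=7 y=8. PCs: A@3 B@1 C@4
Step 9: thread A executes A4 (y = 2). Shared: x=7 y=2. PCs: A@4 B@1 C@4
Step 10: thread B executes B2 (x = x * 2). Shared: x=14 y=2. PCs: A@4 B@2 C@4

Answer: x=14 y=2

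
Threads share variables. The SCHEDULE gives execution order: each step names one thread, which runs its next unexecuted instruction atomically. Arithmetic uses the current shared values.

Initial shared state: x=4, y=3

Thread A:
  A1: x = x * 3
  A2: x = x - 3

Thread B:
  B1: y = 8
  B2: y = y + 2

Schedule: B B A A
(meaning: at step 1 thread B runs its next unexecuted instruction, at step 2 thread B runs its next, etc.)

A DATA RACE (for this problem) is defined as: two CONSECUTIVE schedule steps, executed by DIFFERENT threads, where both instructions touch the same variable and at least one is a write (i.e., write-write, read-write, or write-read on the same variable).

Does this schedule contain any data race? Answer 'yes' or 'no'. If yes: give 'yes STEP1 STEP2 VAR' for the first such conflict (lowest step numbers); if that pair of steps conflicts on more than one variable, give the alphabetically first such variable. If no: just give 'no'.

Answer: no

Derivation:
Steps 1,2: same thread (B). No race.
Steps 2,3: B(r=y,w=y) vs A(r=x,w=x). No conflict.
Steps 3,4: same thread (A). No race.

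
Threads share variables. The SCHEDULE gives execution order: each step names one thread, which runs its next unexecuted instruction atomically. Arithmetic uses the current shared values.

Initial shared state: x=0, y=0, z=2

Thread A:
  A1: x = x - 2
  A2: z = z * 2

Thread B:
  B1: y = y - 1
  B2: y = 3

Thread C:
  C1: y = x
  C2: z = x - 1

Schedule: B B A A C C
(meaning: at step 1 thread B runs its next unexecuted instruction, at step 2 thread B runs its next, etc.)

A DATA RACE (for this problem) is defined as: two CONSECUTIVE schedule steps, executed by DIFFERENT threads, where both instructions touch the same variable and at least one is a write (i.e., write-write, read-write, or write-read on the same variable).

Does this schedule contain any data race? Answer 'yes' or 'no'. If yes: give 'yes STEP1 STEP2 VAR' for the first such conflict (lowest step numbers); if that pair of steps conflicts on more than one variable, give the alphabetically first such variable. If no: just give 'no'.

Steps 1,2: same thread (B). No race.
Steps 2,3: B(r=-,w=y) vs A(r=x,w=x). No conflict.
Steps 3,4: same thread (A). No race.
Steps 4,5: A(r=z,w=z) vs C(r=x,w=y). No conflict.
Steps 5,6: same thread (C). No race.

Answer: no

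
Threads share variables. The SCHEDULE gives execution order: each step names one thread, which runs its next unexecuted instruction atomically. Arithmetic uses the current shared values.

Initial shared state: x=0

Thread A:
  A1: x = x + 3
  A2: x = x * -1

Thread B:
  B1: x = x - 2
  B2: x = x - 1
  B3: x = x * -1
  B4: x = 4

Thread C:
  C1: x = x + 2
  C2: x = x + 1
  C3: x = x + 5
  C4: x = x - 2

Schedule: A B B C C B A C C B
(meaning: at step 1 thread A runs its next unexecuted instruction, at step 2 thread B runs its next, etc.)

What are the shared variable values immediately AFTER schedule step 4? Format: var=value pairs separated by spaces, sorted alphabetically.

Step 1: thread A executes A1 (x = x + 3). Shared: x=3. PCs: A@1 B@0 C@0
Step 2: thread B executes B1 (x = x - 2). Shared: x=1. PCs: A@1 B@1 C@0
Step 3: thread B executes B2 (x = x - 1). Shared: x=0. PCs: A@1 B@2 C@0
Step 4: thread C executes C1 (x = x + 2). Shared: x=2. PCs: A@1 B@2 C@1

Answer: x=2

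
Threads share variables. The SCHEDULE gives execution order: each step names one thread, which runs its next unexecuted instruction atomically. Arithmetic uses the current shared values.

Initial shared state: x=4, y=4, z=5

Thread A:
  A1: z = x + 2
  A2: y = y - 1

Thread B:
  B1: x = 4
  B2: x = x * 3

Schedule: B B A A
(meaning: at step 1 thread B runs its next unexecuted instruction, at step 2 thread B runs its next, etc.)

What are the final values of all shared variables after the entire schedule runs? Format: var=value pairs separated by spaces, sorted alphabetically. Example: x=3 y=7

Answer: x=12 y=3 z=14

Derivation:
Step 1: thread B executes B1 (x = 4). Shared: x=4 y=4 z=5. PCs: A@0 B@1
Step 2: thread B executes B2 (x = x * 3). Shared: x=12 y=4 z=5. PCs: A@0 B@2
Step 3: thread A executes A1 (z = x + 2). Shared: x=12 y=4 z=14. PCs: A@1 B@2
Step 4: thread A executes A2 (y = y - 1). Shared: x=12 y=3 z=14. PCs: A@2 B@2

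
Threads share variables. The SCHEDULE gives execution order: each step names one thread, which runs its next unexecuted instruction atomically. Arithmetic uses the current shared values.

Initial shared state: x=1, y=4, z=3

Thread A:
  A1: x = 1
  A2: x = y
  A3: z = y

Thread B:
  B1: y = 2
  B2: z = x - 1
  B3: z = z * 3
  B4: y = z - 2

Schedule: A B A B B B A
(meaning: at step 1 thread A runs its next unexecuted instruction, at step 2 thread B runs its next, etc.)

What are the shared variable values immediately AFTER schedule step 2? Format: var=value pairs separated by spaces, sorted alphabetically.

Step 1: thread A executes A1 (x = 1). Shared: x=1 y=4 z=3. PCs: A@1 B@0
Step 2: thread B executes B1 (y = 2). Shared: x=1 y=2 z=3. PCs: A@1 B@1

Answer: x=1 y=2 z=3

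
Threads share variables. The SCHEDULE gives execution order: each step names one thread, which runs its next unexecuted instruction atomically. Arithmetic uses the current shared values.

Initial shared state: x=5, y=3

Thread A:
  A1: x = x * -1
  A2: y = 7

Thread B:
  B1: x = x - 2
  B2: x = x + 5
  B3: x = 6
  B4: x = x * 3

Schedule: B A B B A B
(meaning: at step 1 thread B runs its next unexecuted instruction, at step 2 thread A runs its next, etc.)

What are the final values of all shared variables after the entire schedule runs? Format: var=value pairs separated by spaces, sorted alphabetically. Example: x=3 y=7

Answer: x=18 y=7

Derivation:
Step 1: thread B executes B1 (x = x - 2). Shared: x=3 y=3. PCs: A@0 B@1
Step 2: thread A executes A1 (x = x * -1). Shared: x=-3 y=3. PCs: A@1 B@1
Step 3: thread B executes B2 (x = x + 5). Shared: x=2 y=3. PCs: A@1 B@2
Step 4: thread B executes B3 (x = 6). Shared: x=6 y=3. PCs: A@1 B@3
Step 5: thread A executes A2 (y = 7). Shared: x=6 y=7. PCs: A@2 B@3
Step 6: thread B executes B4 (x = x * 3). Shared: x=18 y=7. PCs: A@2 B@4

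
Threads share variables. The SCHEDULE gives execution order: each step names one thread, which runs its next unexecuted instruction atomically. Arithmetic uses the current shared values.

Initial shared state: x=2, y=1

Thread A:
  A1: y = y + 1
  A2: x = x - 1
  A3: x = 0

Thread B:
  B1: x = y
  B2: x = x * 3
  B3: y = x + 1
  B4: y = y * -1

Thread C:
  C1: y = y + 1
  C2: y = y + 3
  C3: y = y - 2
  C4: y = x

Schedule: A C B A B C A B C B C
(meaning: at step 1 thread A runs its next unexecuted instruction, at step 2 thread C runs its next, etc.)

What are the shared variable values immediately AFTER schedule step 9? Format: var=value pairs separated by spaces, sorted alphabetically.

Step 1: thread A executes A1 (y = y + 1). Shared: x=2 y=2. PCs: A@1 B@0 C@0
Step 2: thread C executes C1 (y = y + 1). Shared: x=2 y=3. PCs: A@1 B@0 C@1
Step 3: thread B executes B1 (x = y). Shared: x=3 y=3. PCs: A@1 B@1 C@1
Step 4: thread A executes A2 (x = x - 1). Shared: x=2 y=3. PCs: A@2 B@1 C@1
Step 5: thread B executes B2 (x = x * 3). Shared: x=6 y=3. PCs: A@2 B@2 C@1
Step 6: thread C executes C2 (y = y + 3). Shared: x=6 y=6. PCs: A@2 B@2 C@2
Step 7: thread A executes A3 (x = 0). Shared: x=0 y=6. PCs: A@3 B@2 C@2
Step 8: thread B executes B3 (y = x + 1). Shared: x=0 y=1. PCs: A@3 B@3 C@2
Step 9: thread C executes C3 (y = y - 2). Shared: x=0 y=-1. PCs: A@3 B@3 C@3

Answer: x=0 y=-1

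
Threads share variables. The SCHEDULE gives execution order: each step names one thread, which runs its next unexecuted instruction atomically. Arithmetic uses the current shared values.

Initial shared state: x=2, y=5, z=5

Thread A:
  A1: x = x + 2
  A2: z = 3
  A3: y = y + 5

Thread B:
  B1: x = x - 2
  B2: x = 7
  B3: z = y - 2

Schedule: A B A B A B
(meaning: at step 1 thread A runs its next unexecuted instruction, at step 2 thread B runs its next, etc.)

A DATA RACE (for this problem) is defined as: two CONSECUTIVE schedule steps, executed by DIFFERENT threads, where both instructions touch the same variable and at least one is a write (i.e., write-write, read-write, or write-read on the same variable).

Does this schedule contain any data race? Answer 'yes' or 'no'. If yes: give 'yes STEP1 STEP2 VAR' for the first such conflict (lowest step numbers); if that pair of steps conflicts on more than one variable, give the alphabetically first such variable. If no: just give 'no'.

Answer: yes 1 2 x

Derivation:
Steps 1,2: A(x = x + 2) vs B(x = x - 2). RACE on x (W-W).
Steps 2,3: B(r=x,w=x) vs A(r=-,w=z). No conflict.
Steps 3,4: A(r=-,w=z) vs B(r=-,w=x). No conflict.
Steps 4,5: B(r=-,w=x) vs A(r=y,w=y). No conflict.
Steps 5,6: A(y = y + 5) vs B(z = y - 2). RACE on y (W-R).
First conflict at steps 1,2.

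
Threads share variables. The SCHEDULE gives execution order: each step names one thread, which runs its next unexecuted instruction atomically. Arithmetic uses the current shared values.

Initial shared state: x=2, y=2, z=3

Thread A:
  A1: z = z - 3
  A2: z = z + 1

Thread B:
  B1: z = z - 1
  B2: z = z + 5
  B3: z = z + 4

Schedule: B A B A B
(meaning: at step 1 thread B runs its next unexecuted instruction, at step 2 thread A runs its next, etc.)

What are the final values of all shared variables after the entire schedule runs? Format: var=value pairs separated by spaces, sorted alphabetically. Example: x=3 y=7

Answer: x=2 y=2 z=9

Derivation:
Step 1: thread B executes B1 (z = z - 1). Shared: x=2 y=2 z=2. PCs: A@0 B@1
Step 2: thread A executes A1 (z = z - 3). Shared: x=2 y=2 z=-1. PCs: A@1 B@1
Step 3: thread B executes B2 (z = z + 5). Shared: x=2 y=2 z=4. PCs: A@1 B@2
Step 4: thread A executes A2 (z = z + 1). Shared: x=2 y=2 z=5. PCs: A@2 B@2
Step 5: thread B executes B3 (z = z + 4). Shared: x=2 y=2 z=9. PCs: A@2 B@3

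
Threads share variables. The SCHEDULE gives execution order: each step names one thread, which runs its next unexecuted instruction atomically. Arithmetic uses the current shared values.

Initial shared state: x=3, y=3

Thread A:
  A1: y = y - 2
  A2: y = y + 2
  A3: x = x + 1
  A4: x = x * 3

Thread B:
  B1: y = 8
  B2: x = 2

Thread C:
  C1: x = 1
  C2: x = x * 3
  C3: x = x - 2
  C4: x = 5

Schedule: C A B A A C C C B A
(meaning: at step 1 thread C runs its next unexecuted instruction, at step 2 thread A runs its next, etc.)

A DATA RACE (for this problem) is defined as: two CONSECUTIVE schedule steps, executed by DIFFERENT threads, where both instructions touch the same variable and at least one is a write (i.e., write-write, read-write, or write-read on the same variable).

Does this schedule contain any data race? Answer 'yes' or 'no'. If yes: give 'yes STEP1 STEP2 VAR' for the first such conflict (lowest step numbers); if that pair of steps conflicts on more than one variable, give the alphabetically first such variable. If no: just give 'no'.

Answer: yes 2 3 y

Derivation:
Steps 1,2: C(r=-,w=x) vs A(r=y,w=y). No conflict.
Steps 2,3: A(y = y - 2) vs B(y = 8). RACE on y (W-W).
Steps 3,4: B(y = 8) vs A(y = y + 2). RACE on y (W-W).
Steps 4,5: same thread (A). No race.
Steps 5,6: A(x = x + 1) vs C(x = x * 3). RACE on x (W-W).
Steps 6,7: same thread (C). No race.
Steps 7,8: same thread (C). No race.
Steps 8,9: C(x = 5) vs B(x = 2). RACE on x (W-W).
Steps 9,10: B(x = 2) vs A(x = x * 3). RACE on x (W-W).
First conflict at steps 2,3.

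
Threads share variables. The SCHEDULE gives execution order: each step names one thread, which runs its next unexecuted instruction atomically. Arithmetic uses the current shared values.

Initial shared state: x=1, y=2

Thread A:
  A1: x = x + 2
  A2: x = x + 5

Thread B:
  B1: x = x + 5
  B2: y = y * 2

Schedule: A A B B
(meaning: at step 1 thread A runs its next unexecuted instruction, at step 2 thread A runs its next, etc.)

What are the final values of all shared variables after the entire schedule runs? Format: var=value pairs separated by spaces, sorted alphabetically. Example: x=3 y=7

Step 1: thread A executes A1 (x = x + 2). Shared: x=3 y=2. PCs: A@1 B@0
Step 2: thread A executes A2 (x = x + 5). Shared: x=8 y=2. PCs: A@2 B@0
Step 3: thread B executes B1 (x = x + 5). Shared: x=13 y=2. PCs: A@2 B@1
Step 4: thread B executes B2 (y = y * 2). Shared: x=13 y=4. PCs: A@2 B@2

Answer: x=13 y=4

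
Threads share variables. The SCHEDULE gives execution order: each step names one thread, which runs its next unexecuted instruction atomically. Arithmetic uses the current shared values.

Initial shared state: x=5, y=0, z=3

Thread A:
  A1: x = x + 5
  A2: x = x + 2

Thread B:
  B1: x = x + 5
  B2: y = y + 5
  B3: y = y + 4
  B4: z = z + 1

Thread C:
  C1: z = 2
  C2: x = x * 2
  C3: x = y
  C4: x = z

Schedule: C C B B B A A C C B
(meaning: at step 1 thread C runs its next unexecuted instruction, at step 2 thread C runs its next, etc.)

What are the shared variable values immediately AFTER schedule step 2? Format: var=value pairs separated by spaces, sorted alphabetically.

Answer: x=10 y=0 z=2

Derivation:
Step 1: thread C executes C1 (z = 2). Shared: x=5 y=0 z=2. PCs: A@0 B@0 C@1
Step 2: thread C executes C2 (x = x * 2). Shared: x=10 y=0 z=2. PCs: A@0 B@0 C@2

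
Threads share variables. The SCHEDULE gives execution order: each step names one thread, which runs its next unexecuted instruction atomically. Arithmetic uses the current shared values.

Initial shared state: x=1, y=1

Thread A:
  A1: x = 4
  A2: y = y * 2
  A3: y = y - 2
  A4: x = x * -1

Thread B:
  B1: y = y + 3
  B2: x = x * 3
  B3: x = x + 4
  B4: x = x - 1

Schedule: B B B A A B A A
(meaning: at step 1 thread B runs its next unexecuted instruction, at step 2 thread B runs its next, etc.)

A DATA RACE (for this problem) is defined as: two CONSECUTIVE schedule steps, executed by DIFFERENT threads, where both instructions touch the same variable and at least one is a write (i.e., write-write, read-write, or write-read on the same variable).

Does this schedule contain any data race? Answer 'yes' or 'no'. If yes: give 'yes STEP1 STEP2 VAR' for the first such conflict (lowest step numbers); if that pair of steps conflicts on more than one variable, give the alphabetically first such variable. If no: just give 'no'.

Answer: yes 3 4 x

Derivation:
Steps 1,2: same thread (B). No race.
Steps 2,3: same thread (B). No race.
Steps 3,4: B(x = x + 4) vs A(x = 4). RACE on x (W-W).
Steps 4,5: same thread (A). No race.
Steps 5,6: A(r=y,w=y) vs B(r=x,w=x). No conflict.
Steps 6,7: B(r=x,w=x) vs A(r=y,w=y). No conflict.
Steps 7,8: same thread (A). No race.
First conflict at steps 3,4.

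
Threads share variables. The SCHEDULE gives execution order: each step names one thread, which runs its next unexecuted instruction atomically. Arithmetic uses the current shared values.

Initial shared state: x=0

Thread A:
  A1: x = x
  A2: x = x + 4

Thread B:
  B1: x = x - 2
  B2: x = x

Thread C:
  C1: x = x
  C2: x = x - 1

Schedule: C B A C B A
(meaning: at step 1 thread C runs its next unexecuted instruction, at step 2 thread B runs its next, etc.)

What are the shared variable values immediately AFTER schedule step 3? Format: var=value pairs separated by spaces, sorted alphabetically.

Step 1: thread C executes C1 (x = x). Shared: x=0. PCs: A@0 B@0 C@1
Step 2: thread B executes B1 (x = x - 2). Shared: x=-2. PCs: A@0 B@1 C@1
Step 3: thread A executes A1 (x = x). Shared: x=-2. PCs: A@1 B@1 C@1

Answer: x=-2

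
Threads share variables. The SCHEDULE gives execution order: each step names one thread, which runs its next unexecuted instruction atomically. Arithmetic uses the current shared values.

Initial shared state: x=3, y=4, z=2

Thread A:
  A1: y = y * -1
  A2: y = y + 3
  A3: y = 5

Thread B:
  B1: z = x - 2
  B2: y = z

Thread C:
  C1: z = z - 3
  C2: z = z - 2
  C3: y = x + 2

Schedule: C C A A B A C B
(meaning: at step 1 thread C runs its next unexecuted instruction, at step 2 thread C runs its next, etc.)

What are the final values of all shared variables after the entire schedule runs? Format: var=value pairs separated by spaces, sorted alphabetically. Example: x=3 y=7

Step 1: thread C executes C1 (z = z - 3). Shared: x=3 y=4 z=-1. PCs: A@0 B@0 C@1
Step 2: thread C executes C2 (z = z - 2). Shared: x=3 y=4 z=-3. PCs: A@0 B@0 C@2
Step 3: thread A executes A1 (y = y * -1). Shared: x=3 y=-4 z=-3. PCs: A@1 B@0 C@2
Step 4: thread A executes A2 (y = y + 3). Shared: x=3 y=-1 z=-3. PCs: A@2 B@0 C@2
Step 5: thread B executes B1 (z = x - 2). Shared: x=3 y=-1 z=1. PCs: A@2 B@1 C@2
Step 6: thread A executes A3 (y = 5). Shared: x=3 y=5 z=1. PCs: A@3 B@1 C@2
Step 7: thread C executes C3 (y = x + 2). Shared: x=3 y=5 z=1. PCs: A@3 B@1 C@3
Step 8: thread B executes B2 (y = z). Shared: x=3 y=1 z=1. PCs: A@3 B@2 C@3

Answer: x=3 y=1 z=1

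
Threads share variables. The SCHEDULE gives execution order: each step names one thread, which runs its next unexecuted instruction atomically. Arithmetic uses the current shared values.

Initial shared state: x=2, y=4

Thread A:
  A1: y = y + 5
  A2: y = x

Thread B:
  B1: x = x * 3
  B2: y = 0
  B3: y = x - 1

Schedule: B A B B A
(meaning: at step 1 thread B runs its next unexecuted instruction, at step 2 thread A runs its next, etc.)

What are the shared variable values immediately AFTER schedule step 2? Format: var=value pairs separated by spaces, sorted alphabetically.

Answer: x=6 y=9

Derivation:
Step 1: thread B executes B1 (x = x * 3). Shared: x=6 y=4. PCs: A@0 B@1
Step 2: thread A executes A1 (y = y + 5). Shared: x=6 y=9. PCs: A@1 B@1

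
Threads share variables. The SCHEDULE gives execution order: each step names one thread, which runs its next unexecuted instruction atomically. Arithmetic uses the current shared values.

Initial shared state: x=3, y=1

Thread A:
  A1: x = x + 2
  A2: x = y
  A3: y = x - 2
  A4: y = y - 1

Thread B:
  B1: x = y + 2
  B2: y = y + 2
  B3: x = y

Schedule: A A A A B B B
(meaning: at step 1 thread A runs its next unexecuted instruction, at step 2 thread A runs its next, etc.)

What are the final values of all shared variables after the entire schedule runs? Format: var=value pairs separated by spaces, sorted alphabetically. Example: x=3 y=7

Step 1: thread A executes A1 (x = x + 2). Shared: x=5 y=1. PCs: A@1 B@0
Step 2: thread A executes A2 (x = y). Shared: x=1 y=1. PCs: A@2 B@0
Step 3: thread A executes A3 (y = x - 2). Shared: x=1 y=-1. PCs: A@3 B@0
Step 4: thread A executes A4 (y = y - 1). Shared: x=1 y=-2. PCs: A@4 B@0
Step 5: thread B executes B1 (x = y + 2). Shared: x=0 y=-2. PCs: A@4 B@1
Step 6: thread B executes B2 (y = y + 2). Shared: x=0 y=0. PCs: A@4 B@2
Step 7: thread B executes B3 (x = y). Shared: x=0 y=0. PCs: A@4 B@3

Answer: x=0 y=0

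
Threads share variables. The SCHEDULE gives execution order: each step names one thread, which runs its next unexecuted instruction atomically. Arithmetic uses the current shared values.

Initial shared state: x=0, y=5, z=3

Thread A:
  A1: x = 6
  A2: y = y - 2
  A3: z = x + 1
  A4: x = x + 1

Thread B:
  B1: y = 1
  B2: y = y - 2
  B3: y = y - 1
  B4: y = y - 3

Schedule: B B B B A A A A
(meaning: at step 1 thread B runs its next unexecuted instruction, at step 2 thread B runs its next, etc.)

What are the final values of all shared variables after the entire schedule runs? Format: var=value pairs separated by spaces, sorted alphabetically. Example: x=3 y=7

Step 1: thread B executes B1 (y = 1). Shared: x=0 y=1 z=3. PCs: A@0 B@1
Step 2: thread B executes B2 (y = y - 2). Shared: x=0 y=-1 z=3. PCs: A@0 B@2
Step 3: thread B executes B3 (y = y - 1). Shared: x=0 y=-2 z=3. PCs: A@0 B@3
Step 4: thread B executes B4 (y = y - 3). Shared: x=0 y=-5 z=3. PCs: A@0 B@4
Step 5: thread A executes A1 (x = 6). Shared: x=6 y=-5 z=3. PCs: A@1 B@4
Step 6: thread A executes A2 (y = y - 2). Shared: x=6 y=-7 z=3. PCs: A@2 B@4
Step 7: thread A executes A3 (z = x + 1). Shared: x=6 y=-7 z=7. PCs: A@3 B@4
Step 8: thread A executes A4 (x = x + 1). Shared: x=7 y=-7 z=7. PCs: A@4 B@4

Answer: x=7 y=-7 z=7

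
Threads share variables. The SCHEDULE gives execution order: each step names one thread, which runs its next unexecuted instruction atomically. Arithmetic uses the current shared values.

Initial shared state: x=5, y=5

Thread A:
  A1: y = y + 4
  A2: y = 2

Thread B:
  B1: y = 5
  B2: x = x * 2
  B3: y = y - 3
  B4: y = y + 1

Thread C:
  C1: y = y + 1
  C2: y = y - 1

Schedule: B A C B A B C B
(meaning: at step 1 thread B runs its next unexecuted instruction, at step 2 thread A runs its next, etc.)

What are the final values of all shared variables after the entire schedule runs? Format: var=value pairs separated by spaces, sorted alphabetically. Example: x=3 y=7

Answer: x=10 y=-1

Derivation:
Step 1: thread B executes B1 (y = 5). Shared: x=5 y=5. PCs: A@0 B@1 C@0
Step 2: thread A executes A1 (y = y + 4). Shared: x=5 y=9. PCs: A@1 B@1 C@0
Step 3: thread C executes C1 (y = y + 1). Shared: x=5 y=10. PCs: A@1 B@1 C@1
Step 4: thread B executes B2 (x = x * 2). Shared: x=10 y=10. PCs: A@1 B@2 C@1
Step 5: thread A executes A2 (y = 2). Shared: x=10 y=2. PCs: A@2 B@2 C@1
Step 6: thread B executes B3 (y = y - 3). Shared: x=10 y=-1. PCs: A@2 B@3 C@1
Step 7: thread C executes C2 (y = y - 1). Shared: x=10 y=-2. PCs: A@2 B@3 C@2
Step 8: thread B executes B4 (y = y + 1). Shared: x=10 y=-1. PCs: A@2 B@4 C@2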